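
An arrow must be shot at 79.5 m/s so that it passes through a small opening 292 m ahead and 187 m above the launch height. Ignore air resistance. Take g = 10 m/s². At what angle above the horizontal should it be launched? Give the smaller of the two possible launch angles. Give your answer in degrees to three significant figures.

Trajectory: y = x tanθ − g x² (1 + tan²θ)/(2v₀²). With x = 292, y = 187, v₀ = 79.5, g = 10.0:
67.45 tan²θ − 292 tanθ + (254.5) = 0.
tanθ = [292 ± √(292² − 4 × 67.45 × (254.5))] / (2 × 67.45) = (292 ± 128.9) / 134.9, giving tanθ = 1.209 or 3.120.
θ = 50.41° or 72.23°; the smaller is 50.41°.

50.4°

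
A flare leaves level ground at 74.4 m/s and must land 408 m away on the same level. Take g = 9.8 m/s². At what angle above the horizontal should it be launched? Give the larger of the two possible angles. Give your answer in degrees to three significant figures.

66.9°

Level-ground range R = v₀² sin(2θ)/g ⇒ sin(2θ) = gR/v₀² = 9.80 × 408 / 74.4² = 0.7223.
2θ = 46.25° or 180° − 46.25° = 133.8°, so θ = 23.12° or 66.88°.
The larger angle is 66.88°.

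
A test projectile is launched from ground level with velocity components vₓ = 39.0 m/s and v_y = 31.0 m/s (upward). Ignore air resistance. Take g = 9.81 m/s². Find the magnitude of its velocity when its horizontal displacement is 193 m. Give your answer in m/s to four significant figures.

42.77 m/s

At x = 193 m, t = x/vₓ = 193/39.00 = 4.949 s.
Vertical velocity there: v_y = v_y0 − g t = 31.00 − 9.81 × 4.949 = −17.55 m/s.
Speed: √(vₓ² + v_y²) = √(39.00² + 17.55²) = 42.77 m/s.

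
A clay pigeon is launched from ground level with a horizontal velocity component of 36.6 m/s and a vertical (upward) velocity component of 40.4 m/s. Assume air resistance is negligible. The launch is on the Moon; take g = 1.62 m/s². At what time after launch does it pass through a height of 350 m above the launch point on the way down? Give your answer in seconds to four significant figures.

Set y = v_y0 t − ½ g t² = 350: 0.8100 t² − 40.40 t + 350 = 0.
Quadratic formula: t = (40.40 ± √498.16) / 1.62 = (40.40 ± 22.32) / 1.62 → t = 11.16 s or 38.72 s.
The descending-branch root is 38.72 s.

38.72 s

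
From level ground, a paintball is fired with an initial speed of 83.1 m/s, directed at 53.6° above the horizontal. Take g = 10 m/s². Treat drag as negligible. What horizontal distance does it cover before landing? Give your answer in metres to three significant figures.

Components: vₓ = 83.10 cos 53.6° = 49.31 m/s, v_y0 = 83.10 sin 53.6° = 66.89 m/s.
Flight time T = 2 v_y0 / g = 13.38 s.
Range: R = vₓ T = 49.31 × 13.38 = 659.7 m.

660 m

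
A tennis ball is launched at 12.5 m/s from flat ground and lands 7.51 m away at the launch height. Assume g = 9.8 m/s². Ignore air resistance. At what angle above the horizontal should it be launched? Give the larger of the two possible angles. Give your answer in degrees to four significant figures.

From R = (v₀²/g) sin 2θ: sin 2θ = 9.80 × 7.51 / 156.25 = 0.4710.
2θ = 28.10° or 180° − 28.10° = 151.9°, so θ = 14.05° or 75.95°.
The larger angle is 75.95°.

75.95°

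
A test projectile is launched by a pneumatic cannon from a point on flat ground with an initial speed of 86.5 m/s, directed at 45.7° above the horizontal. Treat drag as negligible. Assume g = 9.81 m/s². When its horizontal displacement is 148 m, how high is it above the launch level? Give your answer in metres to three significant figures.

122 m

vₓ = 86.50 cos 45.7° = 60.41 m/s; v_y0 = 86.50 sin 45.7° = 61.91 m/s.
x = vₓ t ⇒ t = 148/60.41 = 2.450 s.
Height: y = v_y0 t − ½ g t² = 61.91 × 2.450 − 4.905 × 2.450² = 151.7 − 29.44 = 122.2 m.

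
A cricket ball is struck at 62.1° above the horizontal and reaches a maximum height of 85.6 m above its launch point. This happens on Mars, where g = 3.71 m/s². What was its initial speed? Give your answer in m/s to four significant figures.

28.52 m/s

At the peak v_y = 0, so v_y0 = √(2gH) = √(2 × 3.71 × 85.6) = 25.20 m/s.
v_y0 = v₀ sin θ ⇒ v₀ = 25.20 / sin 62.1° = 28.52 m/s.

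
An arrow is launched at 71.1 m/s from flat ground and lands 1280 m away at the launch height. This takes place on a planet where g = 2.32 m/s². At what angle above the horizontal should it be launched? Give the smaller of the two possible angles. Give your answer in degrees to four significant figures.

17.99°

From R = (v₀²/g) sin 2θ: sin 2θ = 2.32 × 1280 / 5055.2 = 0.5874.
2θ = 35.98° or 180° − 35.98° = 144.0°, so θ = 17.99° or 72.01°.
The smaller angle is 17.99°.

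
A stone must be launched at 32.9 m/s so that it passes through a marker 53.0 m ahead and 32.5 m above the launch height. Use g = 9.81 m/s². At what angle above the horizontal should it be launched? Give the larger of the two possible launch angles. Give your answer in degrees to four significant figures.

Trajectory: y = x tanθ − g x² (1 + tan²θ)/(2v₀²). With x = 53.0, y = 32.5, v₀ = 32.9, g = 9.81:
12.73 tan²θ − 53.0 tanθ + (45.23) = 0.
tanθ = [53.0 ± √(53.0² − 4 × 12.73 × (45.23))] / (2 × 12.73) = (53.0 ± 22.50) / 25.46, giving tanθ = 1.198 or 2.965.
θ = 50.15° or 71.37°; the larger is 71.37°.

71.37°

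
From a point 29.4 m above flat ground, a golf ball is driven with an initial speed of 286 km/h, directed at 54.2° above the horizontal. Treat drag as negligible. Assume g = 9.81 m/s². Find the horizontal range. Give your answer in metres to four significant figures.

631.0 m

Convert: 286 km/h = 286/3.6 = 79.44 m/s.
Resolve: vₓ = 79.44 cos 54.2° = 46.47 m/s and v_y0 = 79.44 sin 54.2° = 64.43 m/s.
With up positive and y = 0 at the ground: y(t) = 29.4 + (64.43) t − 4.905 t². Setting y = 0 and taking the positive root: t = [64.43 + √(64.43² + 2·9.81·29.4)] / 9.81 = (64.43 + 68.77) / 9.81 = 13.58 s.
Horizontal distance: R = vₓ t = 46.47 × 13.58 = 631.0 m.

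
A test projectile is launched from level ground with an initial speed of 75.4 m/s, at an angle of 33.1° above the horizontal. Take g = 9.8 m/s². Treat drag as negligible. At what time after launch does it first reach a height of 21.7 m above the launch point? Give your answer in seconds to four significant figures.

0.5650 s

Components: vₓ = 75.40 cos 33.1° = 63.16 m/s, v_y0 = 75.40 sin 33.1° = 41.18 m/s.
Set y = v_y0 t − ½ g t² = 21.7: 4.900 t² − 41.18 t + 21.7 = 0.
t = [41.18 ± √(41.18² − 2·9.80·21.7)] / 9.80 = (41.18 ± 35.64) / 9.80, so t = 0.5650 s or t = 7.838 s.
The first (ascending) time is 0.5650 s.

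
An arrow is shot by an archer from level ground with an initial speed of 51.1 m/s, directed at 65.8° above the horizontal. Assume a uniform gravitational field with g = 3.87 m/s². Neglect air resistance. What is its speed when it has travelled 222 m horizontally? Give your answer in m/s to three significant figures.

Resolve: vₓ = 51.10 cos 65.8° = 20.95 m/s and v_y0 = 51.10 sin 65.8° = 46.61 m/s.
Time to reach x = 222 m: t = x/vₓ = 222/20.95 = 10.60 s.
Vertical velocity there: v_y = v_y0 − g t = 46.61 − 3.87 × 10.60 = 5.595 m/s.
Speed: √(vₓ² + v_y²) = √(20.95² + 5.595²) = 21.68 m/s.

21.7 m/s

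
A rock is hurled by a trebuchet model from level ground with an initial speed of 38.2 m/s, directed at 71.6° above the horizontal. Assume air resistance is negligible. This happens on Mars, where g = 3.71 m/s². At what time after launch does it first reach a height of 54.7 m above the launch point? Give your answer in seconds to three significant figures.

1.65 s

Resolve: vₓ = 38.20 cos 71.6° = 12.06 m/s and v_y0 = 38.20 sin 71.6° = 36.25 m/s.
Require v_y0 t − ½ g t² = 54.7, i.e. 1.855 t² − 36.25 t + 54.7 = 0.
Quadratic formula: t = (36.25 ± √907.98) / 3.71 = (36.25 ± 30.13) / 3.71 → t = 1.648 s or 17.89 s.
The first (ascending) time is 1.648 s.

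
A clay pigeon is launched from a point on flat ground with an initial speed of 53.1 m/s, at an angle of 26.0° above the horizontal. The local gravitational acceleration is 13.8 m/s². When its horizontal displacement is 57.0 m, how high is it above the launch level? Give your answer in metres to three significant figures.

18.0 m

Resolve: vₓ = 53.10 cos 26.0° = 47.73 m/s and v_y0 = 53.10 sin 26.0° = 23.28 m/s.
At x = 57.0 m, t = x/vₓ = 57.0/47.73 = 1.194 s.
Height: y = v_y0 t − ½ g t² = 23.28 × 1.194 − 6.900 × 1.194² = 27.80 − 9.842 = 17.96 m.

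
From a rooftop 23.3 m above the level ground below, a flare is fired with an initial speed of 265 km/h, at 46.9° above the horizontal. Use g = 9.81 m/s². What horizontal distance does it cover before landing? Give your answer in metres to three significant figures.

Convert: 265 km/h = 265/3.6 = 73.61 m/s.
Horizontal component vₓ = 73.61 cos 46.9° = 50.30 m/s; vertical v_y0 = 73.61 sin 46.9° = 53.75 m/s.
With up positive and y = 0 at the ground: y(t) = 23.3 + (53.75) t − 4.905 t². Setting y = 0 and taking the positive root: t = [53.75 + √(53.75² + 2·9.81·23.3)] / 9.81 = (53.75 + 57.84) / 9.81 = 11.38 s.
Horizontal distance: R = vₓ t = 50.30 × 11.38 = 572.1 m.

572 m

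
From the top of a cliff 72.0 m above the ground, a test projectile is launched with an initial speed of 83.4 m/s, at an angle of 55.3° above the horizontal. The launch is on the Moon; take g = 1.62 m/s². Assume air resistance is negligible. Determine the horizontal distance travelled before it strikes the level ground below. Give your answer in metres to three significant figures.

4070 m

Resolve: vₓ = 83.40 cos 55.3° = 47.48 m/s and v_y0 = 83.40 sin 55.3° = 68.57 m/s.
With up positive and y = 0 at the ground: y(t) = 72.0 + (68.57) t − 0.8100 t². Setting y = 0 and taking the positive root: t = [68.57 + √(68.57² + 2·1.62·72.0)] / 1.62 = (68.57 + 70.25) / 1.62 = 85.69 s.
Horizontal distance: R = vₓ t = 47.48 × 85.69 = 4068 m.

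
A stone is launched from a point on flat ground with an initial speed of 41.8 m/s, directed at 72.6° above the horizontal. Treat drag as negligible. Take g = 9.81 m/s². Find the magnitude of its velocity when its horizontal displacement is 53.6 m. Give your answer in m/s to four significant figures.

Horizontal component vₓ = 41.80 cos 72.6° = 12.50 m/s; vertical v_y0 = 41.80 sin 72.6° = 39.89 m/s.
At x = 53.6 m, t = x/vₓ = 53.6/12.50 = 4.288 s.
Vertical velocity there: v_y = v_y0 − g t = 39.89 − 9.81 × 4.288 = −2.178 m/s.
Speed: √(vₓ² + v_y²) = √(12.50² + 2.178²) = 12.69 m/s.

12.69 m/s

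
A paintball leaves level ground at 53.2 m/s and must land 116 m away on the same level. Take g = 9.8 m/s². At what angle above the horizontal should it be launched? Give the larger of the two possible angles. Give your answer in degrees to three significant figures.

Level-ground range R = v₀² sin(2θ)/g ⇒ sin(2θ) = gR/v₀² = 9.80 × 116 / 53.2² = 0.4017.
2θ = 23.68° or 180° − 23.68° = 156.3°, so θ = 11.84° or 78.16°.
The larger angle is 78.16°.

78.2°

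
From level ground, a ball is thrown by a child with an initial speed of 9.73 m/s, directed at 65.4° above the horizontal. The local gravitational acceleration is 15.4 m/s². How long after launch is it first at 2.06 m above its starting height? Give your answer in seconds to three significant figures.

vₓ = 9.730 cos 65.4° = 4.050 m/s; v_y0 = 9.730 sin 65.4° = 8.847 m/s.
Height y(t) = 8.847 t − 7.700 t² = 2.06 gives 7.700 t² − 8.847 t + 2.06 = 0.
Quadratic formula: t = (8.847 ± √14.819) / 15.4 = (8.847 ± 3.850) / 15.4 → t = 0.3245 s or 0.8244 s.
The first (ascending) time is 0.3245 s.

0.325 s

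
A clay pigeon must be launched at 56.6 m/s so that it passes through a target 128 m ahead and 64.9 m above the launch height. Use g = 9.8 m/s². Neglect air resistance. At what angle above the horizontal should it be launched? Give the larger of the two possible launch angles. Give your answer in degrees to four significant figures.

Trajectory: y = x tanθ − g x² (1 + tan²θ)/(2v₀²). With x = 128, y = 64.9, v₀ = 56.6, g = 9.80:
25.06 tan²θ − 128 tanθ + (89.96) = 0.
tanθ = [128 ± √(128² − 4 × 25.06 × (89.96))] / (2 × 25.06) = (128 ± 85.83) / 50.12, giving tanθ = 0.8414 or 4.266.
θ = 40.08° or 76.81°; the larger is 76.81°.

76.81°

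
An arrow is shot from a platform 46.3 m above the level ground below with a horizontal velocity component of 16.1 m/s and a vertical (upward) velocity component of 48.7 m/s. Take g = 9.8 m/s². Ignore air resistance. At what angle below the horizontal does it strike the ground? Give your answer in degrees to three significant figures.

74.3°

With up positive and y = 0 at the ground: y(t) = 46.3 + (48.70) t − 4.900 t². Setting y = 0 and taking the positive root: t = [48.70 + √(48.70² + 2·9.80·46.3)] / 9.80 = (48.70 + 57.26) / 9.80 = 10.81 s.
At impact: v_y = v_y0 − g t = −57.26 m/s; vₓ = 16.10 m/s.
Angle below horizontal: arctan(|v_y|/vₓ) = arctan(57.26/16.10) = 74.30°.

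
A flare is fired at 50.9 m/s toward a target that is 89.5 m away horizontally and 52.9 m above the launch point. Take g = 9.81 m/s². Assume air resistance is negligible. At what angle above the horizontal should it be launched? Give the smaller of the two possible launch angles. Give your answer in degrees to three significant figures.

Trajectory: y = x tanθ − g x² (1 + tan²θ)/(2v₀²). With x = 89.5, y = 52.9, v₀ = 50.9, g = 9.81:
15.17 tan²θ − 89.5 tanθ + (68.07) = 0.
tanθ = [89.5 ± √(89.5² − 4 × 15.17 × (68.07))] / (2 × 15.17) = (89.5 ± 62.30) / 30.33, giving tanθ = 0.8968 or 5.005.
θ = 41.88° or 78.70°; the smaller is 41.88°.

41.9°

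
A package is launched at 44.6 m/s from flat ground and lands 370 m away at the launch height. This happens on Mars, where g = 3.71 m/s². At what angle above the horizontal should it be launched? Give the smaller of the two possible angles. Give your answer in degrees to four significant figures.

21.82°

Level-ground range R = v₀² sin(2θ)/g ⇒ sin(2θ) = gR/v₀² = 3.71 × 370 / 44.6² = 0.6901.
2θ = 43.64° or 180° − 43.64° = 136.4°, so θ = 21.82° or 68.18°.
The smaller angle is 21.82°.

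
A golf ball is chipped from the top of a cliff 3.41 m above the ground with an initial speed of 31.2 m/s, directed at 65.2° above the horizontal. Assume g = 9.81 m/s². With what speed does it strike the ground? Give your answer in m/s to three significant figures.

32.3 m/s

Components: vₓ = 31.20 cos 65.2° = 13.09 m/s, v_y0 = 31.20 sin 65.2° = 28.32 m/s.
The projectile lands when y = 3.41 + (28.32) t − ½·9.81·t² = 0. Positive root: t = (28.32 + √(28.32² + 2·9.81·3.41)) / 9.81 = (28.32 + 29.48) / 9.81 = 5.892 s.
Vertical velocity at impact: v_y = v_y0 − g t = 28.32 − 9.81 × 5.892 = −29.48 m/s.
Speed: |v| = √(vₓ² + v_y²) = √(13.09² + 29.48²) = 32.25 m/s.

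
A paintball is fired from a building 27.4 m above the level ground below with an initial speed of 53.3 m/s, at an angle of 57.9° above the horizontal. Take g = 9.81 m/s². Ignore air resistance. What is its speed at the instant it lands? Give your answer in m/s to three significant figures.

Resolve: vₓ = 53.30 cos 57.9° = 28.32 m/s and v_y0 = 53.30 sin 57.9° = 45.15 m/s.
Vertical motion (up positive, ground at y = 0): 4.905 t² − (45.15) t − 27.4 = 0, so t = (45.15 + √(45.15² + 2·9.81·27.4)) / 9.81 = (45.15 + 50.76) / 9.81 = 9.777 s.
Vertical velocity at impact: v_y = v_y0 − g t = 45.15 − 9.81 × 9.777 = −50.76 m/s.
Speed: |v| = √(vₓ² + v_y²) = √(28.32² + 50.76²) = 58.12 m/s.

58.1 m/s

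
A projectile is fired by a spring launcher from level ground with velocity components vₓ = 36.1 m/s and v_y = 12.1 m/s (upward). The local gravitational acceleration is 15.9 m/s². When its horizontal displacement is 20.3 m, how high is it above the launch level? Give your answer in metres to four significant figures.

4.290 m

Time to reach x = 20.3 m: t = x/vₓ = 20.3/36.10 = 0.5623 s.
Height: y = v_y0 t − ½ g t² = 12.10 × 0.5623 − 7.950 × 0.5623² = 6.804 − 2.514 = 4.290 m.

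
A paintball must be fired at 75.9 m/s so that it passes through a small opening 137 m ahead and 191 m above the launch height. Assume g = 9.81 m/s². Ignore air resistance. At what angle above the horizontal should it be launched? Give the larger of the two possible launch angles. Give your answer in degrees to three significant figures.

81.4°

Trajectory: y = x tanθ − g x² (1 + tan²θ)/(2v₀²). With x = 137, y = 191, v₀ = 75.9, g = 9.81:
15.98 tan²θ − 137 tanθ + (207.0) = 0.
tanθ = [137 ± √(137² − 4 × 15.98 × (207.0))] / (2 × 15.98) = (137 ± 74.42) / 31.96, giving tanθ = 1.958 or 6.615.
θ = 62.95° or 81.40°; the larger is 81.40°.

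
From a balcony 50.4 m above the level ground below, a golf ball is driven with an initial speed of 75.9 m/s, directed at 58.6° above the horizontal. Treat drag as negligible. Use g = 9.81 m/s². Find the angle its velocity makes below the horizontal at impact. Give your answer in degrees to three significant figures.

61.2°

Components: vₓ = 75.90 cos 58.6° = 39.54 m/s, v_y0 = 75.90 sin 58.6° = 64.78 m/s.
Vertical motion (up positive, ground at y = 0): 4.905 t² − (64.78) t − 50.4 = 0, so t = (64.78 + √(64.78² + 2·9.81·50.4)) / 9.81 = (64.78 + 72.01) / 9.81 = 13.94 s.
At impact: v_y = v_y0 − g t = −72.01 m/s; vₓ = 39.54 m/s.
Angle below horizontal: arctan(|v_y|/vₓ) = arctan(72.01/39.54) = 61.23°.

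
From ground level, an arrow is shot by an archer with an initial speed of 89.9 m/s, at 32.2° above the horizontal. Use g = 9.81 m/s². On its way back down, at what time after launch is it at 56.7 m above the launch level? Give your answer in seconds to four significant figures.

vₓ = 89.90 cos 32.2° = 76.07 m/s; v_y0 = 89.90 sin 32.2° = 47.91 m/s.
Require v_y0 t − ½ g t² = 56.7, i.e. 4.905 t² − 47.91 t + 56.7 = 0.
Quadratic formula: t = (47.91 ± √1182.5) / 9.81 = (47.91 ± 34.39) / 9.81 → t = 1.378 s or 8.389 s.
The descending-branch root is 8.389 s.

8.389 s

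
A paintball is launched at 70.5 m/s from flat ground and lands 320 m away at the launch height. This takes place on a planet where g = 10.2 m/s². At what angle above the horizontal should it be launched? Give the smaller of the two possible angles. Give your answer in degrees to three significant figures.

Level-ground range R = v₀² sin(2θ)/g ⇒ sin(2θ) = gR/v₀² = 10.2 × 320 / 70.5² = 0.6567.
2θ = 41.05° or 180° − 41.05° = 139.0°, so θ = 20.52° or 69.48°.
The smaller angle is 20.52°.

20.5°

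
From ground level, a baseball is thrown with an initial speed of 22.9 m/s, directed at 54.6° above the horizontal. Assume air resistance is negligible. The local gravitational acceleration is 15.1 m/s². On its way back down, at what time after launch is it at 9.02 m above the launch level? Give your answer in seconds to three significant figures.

Resolve: vₓ = 22.90 cos 54.6° = 13.27 m/s and v_y0 = 22.90 sin 54.6° = 18.67 m/s.
Set y = v_y0 t − ½ g t² = 9.02: 7.550 t² − 18.67 t + 9.02 = 0.
t = [18.67 ± √(18.67² − 2·15.1·9.02)] / 15.1 = (18.67 ± 8.720) / 15.1, so t = 0.6587 s or t = 1.814 s.
The descending-branch root is 1.814 s.

1.81 s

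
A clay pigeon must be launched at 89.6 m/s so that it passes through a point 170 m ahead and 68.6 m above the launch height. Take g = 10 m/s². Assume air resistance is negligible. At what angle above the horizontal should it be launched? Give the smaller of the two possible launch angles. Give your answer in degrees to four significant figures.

28.38°

Trajectory: y = x tanθ − g x² (1 + tan²θ)/(2v₀²). With x = 170, y = 68.6, v₀ = 89.6, g = 10.0:
18.00 tan²θ − 170 tanθ + (86.60) = 0.
tanθ = [170 ± √(170² − 4 × 18.00 × (86.60))] / (2 × 18.00) = (170 ± 150.5) / 36.00, giving tanθ = 0.5403 or 8.905.
θ = 28.38° or 83.59°; the smaller is 28.38°.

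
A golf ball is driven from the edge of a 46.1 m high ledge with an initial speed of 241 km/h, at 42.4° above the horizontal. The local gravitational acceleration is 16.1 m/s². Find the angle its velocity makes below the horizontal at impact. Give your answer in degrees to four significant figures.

50.21°

Convert: 241 km/h = 241/3.6 = 66.94 m/s.
Horizontal component vₓ = 66.94 cos 42.4° = 49.44 m/s; vertical v_y0 = 66.94 sin 42.4° = 45.14 m/s.
With up positive and y = 0 at the ground: y(t) = 46.1 + (45.14) t − 8.050 t². Setting y = 0 and taking the positive root: t = [45.14 + √(45.14² + 2·16.1·46.1)] / 16.1 = (45.14 + 59.35) / 16.1 = 6.490 s.
At impact: v_y = v_y0 − g t = −59.35 m/s; vₓ = 49.44 m/s.
Angle below horizontal: arctan(|v_y|/vₓ) = arctan(59.35/49.44) = 50.21°.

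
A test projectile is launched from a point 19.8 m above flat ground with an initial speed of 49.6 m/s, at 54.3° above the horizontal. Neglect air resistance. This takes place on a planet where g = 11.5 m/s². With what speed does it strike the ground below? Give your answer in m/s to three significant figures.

54.0 m/s

Components: vₓ = 49.60 cos 54.3° = 28.94 m/s, v_y0 = 49.60 sin 54.3° = 40.28 m/s.
Vertical motion (up positive, ground at y = 0): 5.750 t² − (40.28) t − 19.8 = 0, so t = (40.28 + √(40.28² + 2·11.5·19.8)) / 11.5 = (40.28 + 45.58) / 11.5 = 7.466 s.
Vertical velocity at impact: v_y = v_y0 − g t = 40.28 − 11.5 × 7.466 = −45.58 m/s.
Speed: |v| = √(vₓ² + v_y²) = √(28.94² + 45.58²) = 54.00 m/s.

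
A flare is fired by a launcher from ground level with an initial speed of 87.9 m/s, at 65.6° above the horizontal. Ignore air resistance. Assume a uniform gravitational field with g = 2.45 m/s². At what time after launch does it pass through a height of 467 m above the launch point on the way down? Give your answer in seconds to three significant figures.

vₓ = 87.90 cos 65.6° = 36.31 m/s; v_y0 = 87.90 sin 65.6° = 80.05 m/s.
Height y(t) = 80.05 t − 1.225 t² = 467 gives 1.225 t² − 80.05 t + 467 = 0.
Quadratic formula: t = (80.05 ± √4119.6) / 2.45 = (80.05 ± 64.18) / 2.45 → t = 6.476 s or 58.87 s.
The descending-branch root is 58.87 s.

58.9 s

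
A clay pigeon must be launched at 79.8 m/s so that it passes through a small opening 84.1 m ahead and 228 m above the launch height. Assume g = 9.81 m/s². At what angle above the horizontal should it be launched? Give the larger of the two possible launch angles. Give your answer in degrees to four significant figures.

85.16°

Trajectory: y = x tanθ − g x² (1 + tan²θ)/(2v₀²). With x = 84.1, y = 228, v₀ = 79.8, g = 9.81:
5.448 tan²θ − 84.1 tanθ + (233.4) = 0.
tanθ = [84.1 ± √(84.1² − 4 × 5.448 × (233.4))] / (2 × 5.448) = (84.1 ± 44.56) / 10.90, giving tanθ = 3.629 or 11.81.
θ = 74.59° or 85.16°; the larger is 85.16°.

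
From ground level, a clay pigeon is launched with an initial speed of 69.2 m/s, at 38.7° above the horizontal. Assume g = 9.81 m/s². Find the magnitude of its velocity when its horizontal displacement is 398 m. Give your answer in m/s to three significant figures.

61.3 m/s

Resolve: vₓ = 69.20 cos 38.7° = 54.01 m/s and v_y0 = 69.20 sin 38.7° = 43.27 m/s.
x = vₓ t ⇒ t = 398/54.01 = 7.370 s.
Vertical velocity there: v_y = v_y0 − g t = 43.27 − 9.81 × 7.370 = −29.03 m/s.
Speed: √(vₓ² + v_y²) = √(54.01² + 29.03²) = 61.31 m/s.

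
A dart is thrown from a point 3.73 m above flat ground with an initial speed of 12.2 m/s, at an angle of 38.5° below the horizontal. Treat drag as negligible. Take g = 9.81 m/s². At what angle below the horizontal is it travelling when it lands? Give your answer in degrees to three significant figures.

50.2°

Resolve: vₓ = 12.20 cos 38.5° = 9.548 m/s and v_y0 = −7.595 m/s (downward).
With up positive and y = 0 at the ground: y(t) = 3.73 + (−7.595) t − 4.905 t². Setting y = 0 and taking the positive root: t = [−7.595 + √(7.595² + 2·9.81·3.73)] / 9.81 = (−7.595 + 11.44) / 9.81 = 0.3919 s.
At impact: v_y = v_y0 − g t = −11.44 m/s; vₓ = 9.548 m/s.
Angle below horizontal: arctan(|v_y|/vₓ) = arctan(11.44/9.548) = 50.15°.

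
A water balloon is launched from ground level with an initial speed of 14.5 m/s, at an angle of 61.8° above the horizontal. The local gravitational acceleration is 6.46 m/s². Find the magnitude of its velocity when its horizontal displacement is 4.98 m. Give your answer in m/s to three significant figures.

10.6 m/s

vₓ = 14.50 cos 61.8° = 6.852 m/s; v_y0 = 14.50 sin 61.8° = 12.78 m/s.
Time to reach x = 4.98 m: t = x/vₓ = 4.98/6.852 = 0.7268 s.
Vertical velocity there: v_y = v_y0 − g t = 12.78 − 6.46 × 0.7268 = 8.084 m/s.
Speed: √(vₓ² + v_y²) = √(6.852² + 8.084²) = 10.60 m/s.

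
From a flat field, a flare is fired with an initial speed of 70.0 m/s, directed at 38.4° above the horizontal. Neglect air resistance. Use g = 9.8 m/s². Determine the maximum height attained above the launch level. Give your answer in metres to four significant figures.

96.46 m

vₓ = 70.00 cos 38.4° = 54.86 m/s; v_y0 = 70.00 sin 38.4° = 43.48 m/s.
At the apex v_y = 0, so H = v_y0²/(2g) = 43.48²/19.60 = 96.46 m.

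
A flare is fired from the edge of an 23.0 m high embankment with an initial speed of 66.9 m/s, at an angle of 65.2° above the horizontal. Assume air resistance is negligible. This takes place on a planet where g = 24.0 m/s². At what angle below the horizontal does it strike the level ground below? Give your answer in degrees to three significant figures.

67.9°

vₓ = 66.90 cos 65.2° = 28.06 m/s; v_y0 = 66.90 sin 65.2° = 60.73 m/s.
Vertical motion (up positive, ground at y = 0): 12.00 t² − (60.73) t − 23.0 = 0, so t = (60.73 + √(60.73² + 2·24.0·23.0)) / 24.0 = (60.73 + 69.23) / 24.0 = 5.415 s.
At impact: v_y = v_y0 − g t = −69.23 m/s; vₓ = 28.06 m/s.
Angle below horizontal: arctan(|v_y|/vₓ) = arctan(69.23/28.06) = 67.93°.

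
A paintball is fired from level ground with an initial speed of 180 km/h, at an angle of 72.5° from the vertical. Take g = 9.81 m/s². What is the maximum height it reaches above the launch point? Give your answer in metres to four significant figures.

Convert: 180 km/h = 180/3.6 = 50.00 m/s.
Resolve: vₓ = 50.00 sin 72.5° = 47.69 m/s and v_y0 = 50.00 cos 72.5° = 15.04 m/s.
Peak height H = v_y0² / (2g) = 226.06 / 19.62 = 11.52 m.

11.52 m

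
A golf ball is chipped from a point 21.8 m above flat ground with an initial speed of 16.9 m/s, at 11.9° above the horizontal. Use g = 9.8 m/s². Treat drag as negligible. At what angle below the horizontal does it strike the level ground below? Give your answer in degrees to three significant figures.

51.7°

Resolve: vₓ = 16.90 cos 11.9° = 16.54 m/s and v_y0 = 16.90 sin 11.9° = 3.485 m/s.
With up positive and y = 0 at the ground: y(t) = 21.8 + (3.485) t − 4.900 t². Setting y = 0 and taking the positive root: t = [3.485 + √(3.485² + 2·9.80·21.8)] / 9.80 = (3.485 + 20.96) / 9.80 = 2.495 s.
At impact: v_y = v_y0 − g t = −20.96 m/s; vₓ = 16.54 m/s.
Angle below horizontal: arctan(|v_y|/vₓ) = arctan(20.96/16.54) = 51.73°.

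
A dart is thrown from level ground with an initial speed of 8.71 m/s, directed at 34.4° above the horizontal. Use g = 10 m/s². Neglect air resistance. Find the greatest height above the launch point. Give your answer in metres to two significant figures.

Horizontal component vₓ = 8.710 cos 34.4° = 7.187 m/s; vertical v_y0 = 8.710 sin 34.4° = 4.921 m/s.
Peak height H = v_y0² / (2g) = 24.215 / 20.00 = 1.211 m.

1.2 m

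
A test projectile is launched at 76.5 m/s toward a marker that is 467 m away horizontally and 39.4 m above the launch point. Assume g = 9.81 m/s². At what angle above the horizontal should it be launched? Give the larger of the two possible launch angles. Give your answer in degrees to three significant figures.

Trajectory: y = x tanθ − g x² (1 + tan²θ)/(2v₀²). With x = 467, y = 39.4, v₀ = 76.5, g = 9.81:
182.8 tan²θ − 467 tanθ + (222.2) = 0.
tanθ = [467 ± √(467² − 4 × 182.8 × (222.2))] / (2 × 182.8) = (467 ± 235.9) / 365.6, giving tanθ = 0.6322 or 1.923.
θ = 32.30° or 62.52°; the larger is 62.52°.

62.5°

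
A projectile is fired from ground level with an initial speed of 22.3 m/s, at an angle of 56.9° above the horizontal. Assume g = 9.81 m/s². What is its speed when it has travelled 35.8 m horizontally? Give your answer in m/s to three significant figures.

15.9 m/s

Horizontal component vₓ = 22.30 cos 56.9° = 12.18 m/s; vertical v_y0 = 22.30 sin 56.9° = 18.68 m/s.
x = vₓ t ⇒ t = 35.8/12.18 = 2.940 s.
Vertical velocity there: v_y = v_y0 − g t = 18.68 − 9.81 × 2.940 = −10.16 m/s.
Speed: √(vₓ² + v_y²) = √(12.18² + 10.16²) = 15.86 m/s.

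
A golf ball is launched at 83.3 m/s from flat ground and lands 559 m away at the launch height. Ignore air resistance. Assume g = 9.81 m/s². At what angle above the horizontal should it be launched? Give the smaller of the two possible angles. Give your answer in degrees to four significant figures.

Level-ground range R = v₀² sin(2θ)/g ⇒ sin(2θ) = gR/v₀² = 9.81 × 559 / 83.3² = 0.7903.
2θ = 52.21° or 180° − 52.21° = 127.8°, so θ = 26.11° or 63.89°.
The smaller angle is 26.11°.

26.11°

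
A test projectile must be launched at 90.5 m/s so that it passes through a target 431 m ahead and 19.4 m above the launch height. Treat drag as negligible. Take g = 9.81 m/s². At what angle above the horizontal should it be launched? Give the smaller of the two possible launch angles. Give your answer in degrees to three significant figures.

18.3°

Trajectory: y = x tanθ − g x² (1 + tan²θ)/(2v₀²). With x = 431, y = 19.4, v₀ = 90.5, g = 9.81:
111.2 tan²θ − 431 tanθ + (130.6) = 0.
tanθ = [431 ± √(431² − 4 × 111.2 × (130.6))] / (2 × 111.2) = (431 ± 357.2) / 222.5, giving tanθ = 0.3315 or 3.543.
θ = 18.34° or 74.24°; the smaller is 18.34°.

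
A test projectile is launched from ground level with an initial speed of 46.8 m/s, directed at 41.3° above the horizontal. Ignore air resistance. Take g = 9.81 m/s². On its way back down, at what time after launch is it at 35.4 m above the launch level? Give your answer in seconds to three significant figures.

Horizontal component vₓ = 46.80 cos 41.3° = 35.16 m/s; vertical v_y0 = 46.80 sin 41.3° = 30.89 m/s.
Require v_y0 t − ½ g t² = 35.4, i.e. 4.905 t² − 30.89 t + 35.4 = 0.
t = [30.89 ± √(30.89² − 2·9.81·35.4)] / 9.81 = (30.89 ± 16.11) / 9.81, so t = 1.506 s or t = 4.791 s.
The descending-branch root is 4.791 s.

4.79 s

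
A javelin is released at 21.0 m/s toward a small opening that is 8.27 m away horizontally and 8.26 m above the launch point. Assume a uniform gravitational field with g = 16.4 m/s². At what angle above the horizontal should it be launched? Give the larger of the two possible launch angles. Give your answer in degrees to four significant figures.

Trajectory: y = x tanθ − g x² (1 + tan²θ)/(2v₀²). With x = 8.27, y = 8.26, v₀ = 21.0, g = 16.4:
1.272 tan²θ − 8.27 tanθ + (9.532) = 0.
tanθ = [8.27 ± √(8.27² − 4 × 1.272 × (9.532))] / (2 × 1.272) = (8.27 ± 4.462) / 2.543, giving tanθ = 1.497 or 5.006.
θ = 56.26° or 78.70°; the larger is 78.70°.

78.70°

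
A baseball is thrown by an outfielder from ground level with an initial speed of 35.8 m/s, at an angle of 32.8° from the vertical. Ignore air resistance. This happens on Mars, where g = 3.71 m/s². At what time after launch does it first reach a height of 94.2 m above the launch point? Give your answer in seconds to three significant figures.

vₓ = 35.80 sin 32.8° = 19.39 m/s; v_y0 = 35.80 cos 32.8° = 30.09 m/s.
Require v_y0 t − ½ g t² = 94.2, i.e. 1.855 t² − 30.09 t + 94.2 = 0.
Quadratic formula: t = (30.09 ± √206.58) / 3.71 = (30.09 ± 14.37) / 3.71 → t = 4.237 s or 11.99 s.
The first (ascending) time is 4.237 s.

4.24 s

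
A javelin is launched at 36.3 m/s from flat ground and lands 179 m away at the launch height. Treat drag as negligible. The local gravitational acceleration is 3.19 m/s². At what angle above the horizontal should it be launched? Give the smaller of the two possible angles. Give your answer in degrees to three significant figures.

12.8°

R = v₀² sin 2θ / g gives sin 2θ = gR/v₀² = 3.19·179/36.3² = 0.4333.
2θ = 25.68° or 180° − 25.68° = 154.3°, so θ = 12.84° or 77.16°.
The smaller angle is 12.84°.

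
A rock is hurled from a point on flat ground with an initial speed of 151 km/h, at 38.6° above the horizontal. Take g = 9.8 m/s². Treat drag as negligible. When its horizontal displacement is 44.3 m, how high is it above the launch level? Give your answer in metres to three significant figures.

26.4 m

Convert: 151 km/h = 151/3.6 = 41.94 m/s.
Components: vₓ = 41.94 cos 38.6° = 32.78 m/s, v_y0 = 41.94 sin 38.6° = 26.17 m/s.
Time to reach x = 44.3 m: t = x/vₓ = 44.3/32.78 = 1.351 s.
Height: y = v_y0 t − ½ g t² = 26.17 × 1.351 − 4.900 × 1.351² = 35.36 − 8.949 = 26.42 m.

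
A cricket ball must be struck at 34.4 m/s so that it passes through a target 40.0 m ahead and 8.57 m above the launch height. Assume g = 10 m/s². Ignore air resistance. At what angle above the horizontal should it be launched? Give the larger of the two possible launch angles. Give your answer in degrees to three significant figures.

79.7°

Trajectory: y = x tanθ − g x² (1 + tan²θ)/(2v₀²). With x = 40.0, y = 8.57, v₀ = 34.4, g = 10.0:
6.760 tan²θ − 40.0 tanθ + (15.33) = 0.
tanθ = [40.0 ± √(40.0² − 4 × 6.760 × (15.33))] / (2 × 6.760) = (40.0 ± 34.43) / 13.52, giving tanθ = 0.4119 or 5.505.
θ = 22.39° or 79.70°; the larger is 79.70°.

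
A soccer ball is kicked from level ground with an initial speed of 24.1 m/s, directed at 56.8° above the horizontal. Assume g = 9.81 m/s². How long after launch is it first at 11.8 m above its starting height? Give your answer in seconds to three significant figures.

Resolve: vₓ = 24.10 cos 56.8° = 13.20 m/s and v_y0 = 24.10 sin 56.8° = 20.17 m/s.
Require v_y0 t − ½ g t² = 11.8, i.e. 4.905 t² − 20.17 t + 11.8 = 0.
Quadratic formula: t = (20.17 ± √175.15) / 9.81 = (20.17 ± 13.23) / 9.81 → t = 0.7066 s or 3.405 s.
The first (ascending) time is 0.7066 s.

0.707 s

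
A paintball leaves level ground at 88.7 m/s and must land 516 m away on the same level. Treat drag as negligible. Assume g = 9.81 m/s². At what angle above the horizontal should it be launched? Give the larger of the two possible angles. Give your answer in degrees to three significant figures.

R = v₀² sin 2θ / g gives sin 2θ = gR/v₀² = 9.81·516/88.7² = 0.6434.
2θ = 40.04° or 180° − 40.04° = 140.0°, so θ = 20.02° or 69.98°.
The larger angle is 69.98°.

70.0°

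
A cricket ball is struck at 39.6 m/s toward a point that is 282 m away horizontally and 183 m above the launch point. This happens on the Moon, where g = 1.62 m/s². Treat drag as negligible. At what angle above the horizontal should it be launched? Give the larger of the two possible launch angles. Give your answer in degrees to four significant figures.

80.46°

Trajectory: y = x tanθ − g x² (1 + tan²θ)/(2v₀²). With x = 282, y = 183, v₀ = 39.6, g = 1.62:
41.08 tan²θ − 282 tanθ + (224.1) = 0.
tanθ = [282 ± √(282² − 4 × 41.08 × (224.1))] / (2 × 41.08) = (282 ± 206.7) / 82.15, giving tanθ = 0.9171 or 5.948.
θ = 42.52° or 80.46°; the larger is 80.46°.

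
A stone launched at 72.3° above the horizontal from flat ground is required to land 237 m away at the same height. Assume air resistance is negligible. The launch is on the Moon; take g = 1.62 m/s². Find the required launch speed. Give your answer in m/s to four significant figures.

25.74 m/s

From R = (v₀² / g) sin 2θ: v₀ = √(gR / sin 2θ).
v₀ = √(1.62 × 237 / sin 144.6°) = √(383.9 / 0.5793) = √662.79 = 25.74 m/s.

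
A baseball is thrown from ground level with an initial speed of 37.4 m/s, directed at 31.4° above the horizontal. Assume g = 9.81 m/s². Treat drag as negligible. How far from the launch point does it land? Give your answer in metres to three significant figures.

127 m

Horizontal component vₓ = 37.40 cos 31.4° = 31.92 m/s; vertical v_y0 = 37.40 sin 31.4° = 19.49 m/s.
Flight time T = 2 v_y0 / g = 3.973 s.
Horizontal distance R = vₓ T = 31.92 × 3.973 = 126.8 m.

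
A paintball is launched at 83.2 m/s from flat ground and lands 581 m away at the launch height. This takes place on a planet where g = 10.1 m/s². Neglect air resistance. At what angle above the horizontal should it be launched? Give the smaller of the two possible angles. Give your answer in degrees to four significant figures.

28.98°

From R = (v₀²/g) sin 2θ: sin 2θ = 10.1 × 581 / 6922.2 = 0.8477.
2θ = 57.96° or 180° − 57.96° = 122.0°, so θ = 28.98° or 61.02°.
The smaller angle is 28.98°.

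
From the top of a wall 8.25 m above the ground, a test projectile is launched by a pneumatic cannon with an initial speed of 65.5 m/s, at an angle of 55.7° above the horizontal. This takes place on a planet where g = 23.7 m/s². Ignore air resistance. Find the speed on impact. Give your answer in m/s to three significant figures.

Horizontal component vₓ = 65.50 cos 55.7° = 36.91 m/s; vertical v_y0 = 65.50 sin 55.7° = 54.11 m/s.
Vertical motion (up positive, ground at y = 0): 11.85 t² − (54.11) t − 8.25 = 0, so t = (54.11 + √(54.11² + 2·23.7·8.25)) / 23.7 = (54.11 + 57.61) / 23.7 = 4.714 s.
Vertical velocity at impact: v_y = v_y0 − g t = 54.11 − 23.7 × 4.714 = −57.61 m/s.
Speed: |v| = √(vₓ² + v_y²) = √(36.91² + 57.61²) = 68.42 m/s.

68.4 m/s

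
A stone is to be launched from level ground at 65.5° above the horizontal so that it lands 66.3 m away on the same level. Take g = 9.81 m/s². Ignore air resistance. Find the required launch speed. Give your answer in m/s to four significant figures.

29.36 m/s

From R = (v₀² / g) sin 2θ: v₀ = √(gR / sin 2θ).
v₀ = √(9.81 × 66.3 / sin 131.0°) = √(650.4 / 0.7547) = √861.79 = 29.36 m/s.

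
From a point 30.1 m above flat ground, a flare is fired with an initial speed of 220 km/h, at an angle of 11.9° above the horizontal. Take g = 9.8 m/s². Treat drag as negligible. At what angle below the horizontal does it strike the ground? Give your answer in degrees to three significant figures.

24.6°

Convert: 220 km/h = 220/3.6 = 61.11 m/s.
vₓ = 61.11 cos 11.9° = 59.80 m/s; v_y0 = 61.11 sin 11.9° = 12.60 m/s.
Vertical motion (up positive, ground at y = 0): 4.900 t² − (12.60) t − 30.1 = 0, so t = (12.60 + √(12.60² + 2·9.80·30.1)) / 9.80 = (12.60 + 27.36) / 9.80 = 4.078 s.
At impact: v_y = v_y0 − g t = −27.36 m/s; vₓ = 59.80 m/s.
Angle below horizontal: arctan(|v_y|/vₓ) = arctan(27.36/59.80) = 24.59°.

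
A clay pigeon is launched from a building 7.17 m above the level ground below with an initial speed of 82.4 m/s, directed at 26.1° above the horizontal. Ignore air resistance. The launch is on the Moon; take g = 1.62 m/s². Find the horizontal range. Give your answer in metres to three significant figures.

Resolve: vₓ = 82.40 cos 26.1° = 74.00 m/s and v_y0 = 82.40 sin 26.1° = 36.25 m/s.
Vertical motion (up positive, ground at y = 0): 0.8100 t² − (36.25) t − 7.17 = 0, so t = (36.25 + √(36.25² + 2·1.62·7.17)) / 1.62 = (36.25 + 36.57) / 1.62 = 44.95 s.
Horizontal distance: R = vₓ t = 74.00 × 44.95 = 3326 m.

3330 m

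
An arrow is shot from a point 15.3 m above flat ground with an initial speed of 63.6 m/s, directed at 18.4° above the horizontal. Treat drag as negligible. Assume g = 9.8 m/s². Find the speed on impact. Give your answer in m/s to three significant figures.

vₓ = 63.60 cos 18.4° = 60.35 m/s; v_y0 = 63.60 sin 18.4° = 20.08 m/s.
With up positive and y = 0 at the ground: y(t) = 15.3 + (20.08) t − 4.900 t². Setting y = 0 and taking the positive root: t = [20.08 + √(20.08² + 2·9.80·15.3)] / 9.80 = (20.08 + 26.51) / 9.80 = 4.754 s.
Vertical velocity at impact: v_y = v_y0 − g t = 20.08 − 9.80 × 4.754 = −26.51 m/s.
Speed: |v| = √(vₓ² + v_y²) = √(60.35² + 26.51²) = 65.92 m/s.

65.9 m/s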